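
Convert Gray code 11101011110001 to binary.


Gray code: 11101011110001
MSB stays the same: 1
Each subsequent bit = prev_binary XOR current_gray:
  B[1] = 1 XOR 1 = 0
  B[2] = 0 XOR 1 = 1
  B[3] = 1 XOR 0 = 1
  B[4] = 1 XOR 1 = 0
  B[5] = 0 XOR 0 = 0
  B[6] = 0 XOR 1 = 1
  B[7] = 1 XOR 1 = 0
  B[8] = 0 XOR 1 = 1
  B[9] = 1 XOR 1 = 0
  B[10] = 0 XOR 0 = 0
  B[11] = 0 XOR 0 = 0
  B[12] = 0 XOR 0 = 0
  B[13] = 0 XOR 1 = 1
= 10110010100001 (11425 decimal)


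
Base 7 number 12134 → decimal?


Positional values (base 7):
  4 × 7^0 = 4 × 1 = 4
  3 × 7^1 = 3 × 7 = 21
  1 × 7^2 = 1 × 49 = 49
  2 × 7^3 = 2 × 343 = 686
  1 × 7^4 = 1 × 2401 = 2401
Sum = 4 + 21 + 49 + 686 + 2401
= 3161


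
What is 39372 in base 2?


Divide by 2 repeatedly:
39372 ÷ 2 = 19686 remainder 0
19686 ÷ 2 = 9843 remainder 0
9843 ÷ 2 = 4921 remainder 1
4921 ÷ 2 = 2460 remainder 1
2460 ÷ 2 = 1230 remainder 0
1230 ÷ 2 = 615 remainder 0
615 ÷ 2 = 307 remainder 1
307 ÷ 2 = 153 remainder 1
153 ÷ 2 = 76 remainder 1
76 ÷ 2 = 38 remainder 0
38 ÷ 2 = 19 remainder 0
19 ÷ 2 = 9 remainder 1
9 ÷ 2 = 4 remainder 1
4 ÷ 2 = 2 remainder 0
2 ÷ 2 = 1 remainder 0
1 ÷ 2 = 0 remainder 1
Reading remainders bottom-up:
= 1001100111001100


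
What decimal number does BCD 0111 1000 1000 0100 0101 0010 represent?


Each 4-bit group → digit:
  0111 → 7
  1000 → 8
  1000 → 8
  0100 → 4
  0101 → 5
  0010 → 2
= 788452


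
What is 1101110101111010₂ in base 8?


Group into 3-bit groups: 001101110101111010
  001 = 1
  101 = 5
  110 = 6
  101 = 5
  111 = 7
  010 = 2
= 0o156572


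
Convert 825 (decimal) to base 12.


Divide by 12 repeatedly:
825 ÷ 12 = 68 remainder 9
68 ÷ 12 = 5 remainder 8
5 ÷ 12 = 0 remainder 5
Reading remainders bottom-up:
= 589


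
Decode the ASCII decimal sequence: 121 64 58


Codes (decimal): 121 64 58
Per-code ASCII lookup:
  121  (range 97-122: lowercase, 121 - 97 = 24) → 'y'
  64  (special character) → '@'
  58  (special character) → ':'
= 'y@:'


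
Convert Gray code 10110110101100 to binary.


Gray code: 10110110101100
MSB stays the same: 1
Each subsequent bit = prev_binary XOR current_gray:
  B[1] = 1 XOR 0 = 1
  B[2] = 1 XOR 1 = 0
  B[3] = 0 XOR 1 = 1
  B[4] = 1 XOR 0 = 1
  B[5] = 1 XOR 1 = 0
  B[6] = 0 XOR 1 = 1
  B[7] = 1 XOR 0 = 1
  B[8] = 1 XOR 1 = 0
  B[9] = 0 XOR 0 = 0
  B[10] = 0 XOR 1 = 1
  B[11] = 1 XOR 1 = 0
  B[12] = 0 XOR 0 = 0
  B[13] = 0 XOR 0 = 0
= 11011011001000 (14024 decimal)


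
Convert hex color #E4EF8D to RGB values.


Hex: #E4EF8D
R = E4₁₆ = 228
G = EF₁₆ = 239
B = 8D₁₆ = 141
= RGB(228, 239, 141)


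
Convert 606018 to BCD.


Each digit → 4-bit binary:
  6 → 0110
  0 → 0000
  6 → 0110
  0 → 0000
  1 → 0001
  8 → 1000
= 0110 0000 0110 0000 0001 1000


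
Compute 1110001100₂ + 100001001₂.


Align and add column by column (LSB to MSB, carry propagating):
  01110001100
+ 00100001001
  -----------
  col 0: 0 + 1 + 0 (carry in) = 1 → bit 1, carry out 0
  col 1: 0 + 0 + 0 (carry in) = 0 → bit 0, carry out 0
  col 2: 1 + 0 + 0 (carry in) = 1 → bit 1, carry out 0
  col 3: 1 + 1 + 0 (carry in) = 2 → bit 0, carry out 1
  col 4: 0 + 0 + 1 (carry in) = 1 → bit 1, carry out 0
  col 5: 0 + 0 + 0 (carry in) = 0 → bit 0, carry out 0
  col 6: 0 + 0 + 0 (carry in) = 0 → bit 0, carry out 0
  col 7: 1 + 0 + 0 (carry in) = 1 → bit 1, carry out 0
  col 8: 1 + 1 + 0 (carry in) = 2 → bit 0, carry out 1
  col 9: 1 + 0 + 1 (carry in) = 2 → bit 0, carry out 1
  col 10: 0 + 0 + 1 (carry in) = 1 → bit 1, carry out 0
Reading bits MSB→LSB: 10010010101
Strip leading zeros: 10010010101
= 10010010101


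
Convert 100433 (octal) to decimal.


Positional values:
Position 0: 3 × 8^0 = 3
Position 1: 3 × 8^1 = 24
Position 2: 4 × 8^2 = 256
Position 3: 0 × 8^3 = 0
Position 4: 0 × 8^4 = 0
Position 5: 1 × 8^5 = 32768
Sum = 3 + 24 + 256 + 0 + 0 + 32768
= 33051


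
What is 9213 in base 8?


Divide by 8 repeatedly:
9213 ÷ 8 = 1151 remainder 5
1151 ÷ 8 = 143 remainder 7
143 ÷ 8 = 17 remainder 7
17 ÷ 8 = 2 remainder 1
2 ÷ 8 = 0 remainder 2
Reading remainders bottom-up:
= 0o21775


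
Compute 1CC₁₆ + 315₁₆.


Align and add column by column (LSB to MSB, each column mod 16 with carry):
  01CC
+ 0315
  ----
  col 0: C(12) + 5(5) + 0 (carry in) = 17 → 1(1), carry out 1
  col 1: C(12) + 1(1) + 1 (carry in) = 14 → E(14), carry out 0
  col 2: 1(1) + 3(3) + 0 (carry in) = 4 → 4(4), carry out 0
  col 3: 0(0) + 0(0) + 0 (carry in) = 0 → 0(0), carry out 0
Reading digits MSB→LSB: 04E1
Strip leading zeros: 4E1
= 0x4E1


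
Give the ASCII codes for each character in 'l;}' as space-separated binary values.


String: 'l;}'  (3 characters)
Per-character ASCII lookup:
  'l': lowercase starts at 97: 'l' = 97 + 11 = 108 → 1101100
  ';': special character: ';' = 59 → 111011
  '}': special character: '}' = 125 → 1111101
= 1101100 111011 1111101


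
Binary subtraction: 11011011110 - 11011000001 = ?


Align and subtract column by column (LSB to MSB, borrowing when needed):
  11011011110
- 11011000001
  -----------
  col 0: (0 - 0 borrow-in) - 1 → borrow from next column: (0+2) - 1 = 1, borrow out 1
  col 1: (1 - 1 borrow-in) - 0 → 0 - 0 = 0, borrow out 0
  col 2: (1 - 0 borrow-in) - 0 → 1 - 0 = 1, borrow out 0
  col 3: (1 - 0 borrow-in) - 0 → 1 - 0 = 1, borrow out 0
  col 4: (1 - 0 borrow-in) - 0 → 1 - 0 = 1, borrow out 0
  col 5: (0 - 0 borrow-in) - 0 → 0 - 0 = 0, borrow out 0
  col 6: (1 - 0 borrow-in) - 1 → 1 - 1 = 0, borrow out 0
  col 7: (1 - 0 borrow-in) - 1 → 1 - 1 = 0, borrow out 0
  col 8: (0 - 0 borrow-in) - 0 → 0 - 0 = 0, borrow out 0
  col 9: (1 - 0 borrow-in) - 1 → 1 - 1 = 0, borrow out 0
  col 10: (1 - 0 borrow-in) - 1 → 1 - 1 = 0, borrow out 0
Reading bits MSB→LSB: 00000011101
Strip leading zeros: 11101
= 11101


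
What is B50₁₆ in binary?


Each hex digit → 4 binary bits:
  B = 1011
  5 = 0101
  0 = 0000
Concatenate: 1011 0101 0000
= 101101010000


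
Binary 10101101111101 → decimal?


Positional values:
Bit 0: 1 × 2^0 = 1
Bit 2: 1 × 2^2 = 4
Bit 3: 1 × 2^3 = 8
Bit 4: 1 × 2^4 = 16
Bit 5: 1 × 2^5 = 32
Bit 6: 1 × 2^6 = 64
Bit 8: 1 × 2^8 = 256
Bit 9: 1 × 2^9 = 512
Bit 11: 1 × 2^11 = 2048
Bit 13: 1 × 2^13 = 8192
Sum = 1 + 4 + 8 + 16 + 32 + 64 + 256 + 512 + 2048 + 8192
= 11133


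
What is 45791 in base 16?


Divide by 16 repeatedly:
45791 ÷ 16 = 2861 remainder 15 (F)
2861 ÷ 16 = 178 remainder 13 (D)
178 ÷ 16 = 11 remainder 2 (2)
11 ÷ 16 = 0 remainder 11 (B)
Reading remainders bottom-up:
= 0xB2DF


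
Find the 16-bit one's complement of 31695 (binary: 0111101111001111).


Original: 0111101111001111
Invert all bits:
  bit 0: 0 → 1
  bit 1: 1 → 0
  bit 2: 1 → 0
  bit 3: 1 → 0
  bit 4: 1 → 0
  bit 5: 0 → 1
  bit 6: 1 → 0
  bit 7: 1 → 0
  bit 8: 1 → 0
  bit 9: 1 → 0
  bit 10: 0 → 1
  bit 11: 0 → 1
  bit 12: 1 → 0
  bit 13: 1 → 0
  bit 14: 1 → 0
  bit 15: 1 → 0
= 1000010000110000


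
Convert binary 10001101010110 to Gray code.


Binary: 10001101010110
Gray code: G = B XOR (B >> 1)
B >> 1 = 01000110101011
10001101010110 XOR 01000110101011:
  1 XOR 0 = 1
  0 XOR 1 = 1
  0 XOR 0 = 0
  0 XOR 0 = 0
  1 XOR 0 = 1
  1 XOR 1 = 0
  0 XOR 1 = 1
  1 XOR 0 = 1
  0 XOR 1 = 1
  1 XOR 0 = 1
  0 XOR 1 = 1
  1 XOR 0 = 1
  1 XOR 1 = 0
  0 XOR 1 = 1
= 11001011111101


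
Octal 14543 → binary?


Each octal digit → 3 binary bits:
  1 = 001
  4 = 100
  5 = 101
  4 = 100
  3 = 011
Concatenate: 001 100 101 100 011
= 001100101100011


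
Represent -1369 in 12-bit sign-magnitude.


Sign bit: 1 (negative)
Magnitude: 1369 = 10101011001
= 110101011001


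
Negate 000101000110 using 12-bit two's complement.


Original: 000101000110
Step 1 - Invert all bits: 111010111001
Step 2 - Add 1: 111010111001 + 1
= 111010111010 (represents -326)


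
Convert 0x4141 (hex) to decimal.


Positional values:
Position 0: 1 × 16^0 = 1 × 1 = 1
Position 1: 4 × 16^1 = 4 × 16 = 64
Position 2: 1 × 16^2 = 1 × 256 = 256
Position 3: 4 × 16^3 = 4 × 4096 = 16384
Sum = 1 + 64 + 256 + 16384
= 16705


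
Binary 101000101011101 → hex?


Group into 4-bit nibbles: 0101000101011101
  0101 = 5
  0001 = 1
  0101 = 5
  1101 = D
= 0x515D


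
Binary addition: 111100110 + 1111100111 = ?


Align and add column by column (LSB to MSB, carry propagating):
  00111100110
+ 01111100111
  -----------
  col 0: 0 + 1 + 0 (carry in) = 1 → bit 1, carry out 0
  col 1: 1 + 1 + 0 (carry in) = 2 → bit 0, carry out 1
  col 2: 1 + 1 + 1 (carry in) = 3 → bit 1, carry out 1
  col 3: 0 + 0 + 1 (carry in) = 1 → bit 1, carry out 0
  col 4: 0 + 0 + 0 (carry in) = 0 → bit 0, carry out 0
  col 5: 1 + 1 + 0 (carry in) = 2 → bit 0, carry out 1
  col 6: 1 + 1 + 1 (carry in) = 3 → bit 1, carry out 1
  col 7: 1 + 1 + 1 (carry in) = 3 → bit 1, carry out 1
  col 8: 1 + 1 + 1 (carry in) = 3 → bit 1, carry out 1
  col 9: 0 + 1 + 1 (carry in) = 2 → bit 0, carry out 1
  col 10: 0 + 0 + 1 (carry in) = 1 → bit 1, carry out 0
Reading bits MSB→LSB: 10111001101
Strip leading zeros: 10111001101
= 10111001101


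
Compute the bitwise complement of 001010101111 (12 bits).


Original: 001010101111
Invert all bits:
  bit 0: 0 → 1
  bit 1: 0 → 1
  bit 2: 1 → 0
  bit 3: 0 → 1
  bit 4: 1 → 0
  bit 5: 0 → 1
  bit 6: 1 → 0
  bit 7: 0 → 1
  bit 8: 1 → 0
  bit 9: 1 → 0
  bit 10: 1 → 0
  bit 11: 1 → 0
= 110101010000


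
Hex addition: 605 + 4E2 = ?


Align and add column by column (LSB to MSB, each column mod 16 with carry):
  0605
+ 04E2
  ----
  col 0: 5(5) + 2(2) + 0 (carry in) = 7 → 7(7), carry out 0
  col 1: 0(0) + E(14) + 0 (carry in) = 14 → E(14), carry out 0
  col 2: 6(6) + 4(4) + 0 (carry in) = 10 → A(10), carry out 0
  col 3: 0(0) + 0(0) + 0 (carry in) = 0 → 0(0), carry out 0
Reading digits MSB→LSB: 0AE7
Strip leading zeros: AE7
= 0xAE7


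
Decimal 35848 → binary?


Divide by 2 repeatedly:
35848 ÷ 2 = 17924 remainder 0
17924 ÷ 2 = 8962 remainder 0
8962 ÷ 2 = 4481 remainder 0
4481 ÷ 2 = 2240 remainder 1
2240 ÷ 2 = 1120 remainder 0
1120 ÷ 2 = 560 remainder 0
560 ÷ 2 = 280 remainder 0
280 ÷ 2 = 140 remainder 0
140 ÷ 2 = 70 remainder 0
70 ÷ 2 = 35 remainder 0
35 ÷ 2 = 17 remainder 1
17 ÷ 2 = 8 remainder 1
8 ÷ 2 = 4 remainder 0
4 ÷ 2 = 2 remainder 0
2 ÷ 2 = 1 remainder 0
1 ÷ 2 = 0 remainder 1
Reading remainders bottom-up:
= 1000110000001000


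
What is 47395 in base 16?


Divide by 16 repeatedly:
47395 ÷ 16 = 2962 remainder 3 (3)
2962 ÷ 16 = 185 remainder 2 (2)
185 ÷ 16 = 11 remainder 9 (9)
11 ÷ 16 = 0 remainder 11 (B)
Reading remainders bottom-up:
= 0xB923


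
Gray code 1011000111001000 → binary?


Gray code: 1011000111001000
MSB stays the same: 1
Each subsequent bit = prev_binary XOR current_gray:
  B[1] = 1 XOR 0 = 1
  B[2] = 1 XOR 1 = 0
  B[3] = 0 XOR 1 = 1
  B[4] = 1 XOR 0 = 1
  B[5] = 1 XOR 0 = 1
  B[6] = 1 XOR 0 = 1
  B[7] = 1 XOR 1 = 0
  B[8] = 0 XOR 1 = 1
  B[9] = 1 XOR 1 = 0
  B[10] = 0 XOR 0 = 0
  B[11] = 0 XOR 0 = 0
  B[12] = 0 XOR 1 = 1
  B[13] = 1 XOR 0 = 1
  B[14] = 1 XOR 0 = 1
  B[15] = 1 XOR 0 = 1
= 1101111010001111 (56975 decimal)


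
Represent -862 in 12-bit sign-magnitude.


Sign bit: 1 (negative)
Magnitude: 862 = 01101011110
= 101101011110


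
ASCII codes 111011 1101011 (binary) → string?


Codes (binary): 111011 1101011
Per-code ASCII lookup:
  111011 = 59  (special character) → ';'
  1101011 = 107  (range 97-122: lowercase, 107 - 97 = 10) → 'k'
= ';k'


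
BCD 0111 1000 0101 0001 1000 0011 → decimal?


Each 4-bit group → digit:
  0111 → 7
  1000 → 8
  0101 → 5
  0001 → 1
  1000 → 8
  0011 → 3
= 785183


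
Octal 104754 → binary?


Each octal digit → 3 binary bits:
  1 = 001
  0 = 000
  4 = 100
  7 = 111
  5 = 101
  4 = 100
Concatenate: 001 000 100 111 101 100
= 001000100111101100


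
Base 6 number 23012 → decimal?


Positional values (base 6):
  2 × 6^0 = 2 × 1 = 2
  1 × 6^1 = 1 × 6 = 6
  0 × 6^2 = 0 × 36 = 0
  3 × 6^3 = 3 × 216 = 648
  2 × 6^4 = 2 × 1296 = 2592
Sum = 2 + 6 + 0 + 648 + 2592
= 3248


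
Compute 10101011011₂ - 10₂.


Align and subtract column by column (LSB to MSB, borrowing when needed):
  10101011011
- 00000000010
  -----------
  col 0: (1 - 0 borrow-in) - 0 → 1 - 0 = 1, borrow out 0
  col 1: (1 - 0 borrow-in) - 1 → 1 - 1 = 0, borrow out 0
  col 2: (0 - 0 borrow-in) - 0 → 0 - 0 = 0, borrow out 0
  col 3: (1 - 0 borrow-in) - 0 → 1 - 0 = 1, borrow out 0
  col 4: (1 - 0 borrow-in) - 0 → 1 - 0 = 1, borrow out 0
  col 5: (0 - 0 borrow-in) - 0 → 0 - 0 = 0, borrow out 0
  col 6: (1 - 0 borrow-in) - 0 → 1 - 0 = 1, borrow out 0
  col 7: (0 - 0 borrow-in) - 0 → 0 - 0 = 0, borrow out 0
  col 8: (1 - 0 borrow-in) - 0 → 1 - 0 = 1, borrow out 0
  col 9: (0 - 0 borrow-in) - 0 → 0 - 0 = 0, borrow out 0
  col 10: (1 - 0 borrow-in) - 0 → 1 - 0 = 1, borrow out 0
Reading bits MSB→LSB: 10101011001
Strip leading zeros: 10101011001
= 10101011001


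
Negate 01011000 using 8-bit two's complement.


Original: 01011000
Step 1 - Invert all bits: 10100111
Step 2 - Add 1: 10100111 + 1
= 10101000 (represents -88)


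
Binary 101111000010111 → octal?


Group into 3-bit groups: 101111000010111
  101 = 5
  111 = 7
  000 = 0
  010 = 2
  111 = 7
= 0o57027


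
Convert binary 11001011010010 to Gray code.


Binary: 11001011010010
Gray code: G = B XOR (B >> 1)
B >> 1 = 01100101101001
11001011010010 XOR 01100101101001:
  1 XOR 0 = 1
  1 XOR 1 = 0
  0 XOR 1 = 1
  0 XOR 0 = 0
  1 XOR 0 = 1
  0 XOR 1 = 1
  1 XOR 0 = 1
  1 XOR 1 = 0
  0 XOR 1 = 1
  1 XOR 0 = 1
  0 XOR 1 = 1
  0 XOR 0 = 0
  1 XOR 0 = 1
  0 XOR 1 = 1
= 10101110111011


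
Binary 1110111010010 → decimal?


Positional values:
Bit 1: 1 × 2^1 = 2
Bit 4: 1 × 2^4 = 16
Bit 6: 1 × 2^6 = 64
Bit 7: 1 × 2^7 = 128
Bit 8: 1 × 2^8 = 256
Bit 10: 1 × 2^10 = 1024
Bit 11: 1 × 2^11 = 2048
Bit 12: 1 × 2^12 = 4096
Sum = 2 + 16 + 64 + 128 + 256 + 1024 + 2048 + 4096
= 7634


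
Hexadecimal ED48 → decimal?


Positional values:
Position 0: 8 × 16^0 = 8 × 1 = 8
Position 1: 4 × 16^1 = 4 × 16 = 64
Position 2: D × 16^2 = 13 × 256 = 3328
Position 3: E × 16^3 = 14 × 4096 = 57344
Sum = 8 + 64 + 3328 + 57344
= 60744


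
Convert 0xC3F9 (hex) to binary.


Each hex digit → 4 binary bits:
  C = 1100
  3 = 0011
  F = 1111
  9 = 1001
Concatenate: 1100 0011 1111 1001
= 1100001111111001


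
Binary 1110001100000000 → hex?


Group into 4-bit nibbles: 1110001100000000
  1110 = E
  0011 = 3
  0000 = 0
  0000 = 0
= 0xE300


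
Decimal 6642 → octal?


Divide by 8 repeatedly:
6642 ÷ 8 = 830 remainder 2
830 ÷ 8 = 103 remainder 6
103 ÷ 8 = 12 remainder 7
12 ÷ 8 = 1 remainder 4
1 ÷ 8 = 0 remainder 1
Reading remainders bottom-up:
= 0o14762


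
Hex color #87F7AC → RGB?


Hex: #87F7AC
R = 87₁₆ = 135
G = F7₁₆ = 247
B = AC₁₆ = 172
= RGB(135, 247, 172)


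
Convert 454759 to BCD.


Each digit → 4-bit binary:
  4 → 0100
  5 → 0101
  4 → 0100
  7 → 0111
  5 → 0101
  9 → 1001
= 0100 0101 0100 0111 0101 1001


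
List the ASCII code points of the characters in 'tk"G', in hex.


String: 'tk"G'  (4 characters)
Per-character ASCII lookup:
  't': lowercase starts at 97: 't' = 97 + 19 = 116 → 0x74
  'k': lowercase starts at 97: 'k' = 97 + 10 = 107 → 0x6B
  '"': special character: '"' = 34 → 0x22
  'G': uppercase starts at 65: 'G' = 65 + 6 = 71 → 0x47
= 0x74 0x6B 0x22 0x47


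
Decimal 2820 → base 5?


Divide by 5 repeatedly:
2820 ÷ 5 = 564 remainder 0
564 ÷ 5 = 112 remainder 4
112 ÷ 5 = 22 remainder 2
22 ÷ 5 = 4 remainder 2
4 ÷ 5 = 0 remainder 4
Reading remainders bottom-up:
= 42240


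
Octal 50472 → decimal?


Positional values:
Position 0: 2 × 8^0 = 2
Position 1: 7 × 8^1 = 56
Position 2: 4 × 8^2 = 256
Position 3: 0 × 8^3 = 0
Position 4: 5 × 8^4 = 20480
Sum = 2 + 56 + 256 + 0 + 20480
= 20794


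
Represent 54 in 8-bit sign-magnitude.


Sign bit: 0 (positive)
Magnitude: 54 = 0110110
= 00110110


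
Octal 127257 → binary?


Each octal digit → 3 binary bits:
  1 = 001
  2 = 010
  7 = 111
  2 = 010
  5 = 101
  7 = 111
Concatenate: 001 010 111 010 101 111
= 001010111010101111


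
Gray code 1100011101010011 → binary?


Gray code: 1100011101010011
MSB stays the same: 1
Each subsequent bit = prev_binary XOR current_gray:
  B[1] = 1 XOR 1 = 0
  B[2] = 0 XOR 0 = 0
  B[3] = 0 XOR 0 = 0
  B[4] = 0 XOR 0 = 0
  B[5] = 0 XOR 1 = 1
  B[6] = 1 XOR 1 = 0
  B[7] = 0 XOR 1 = 1
  B[8] = 1 XOR 0 = 1
  B[9] = 1 XOR 1 = 0
  B[10] = 0 XOR 0 = 0
  B[11] = 0 XOR 1 = 1
  B[12] = 1 XOR 0 = 1
  B[13] = 1 XOR 0 = 1
  B[14] = 1 XOR 1 = 0
  B[15] = 0 XOR 1 = 1
= 1000010110011101 (34205 decimal)


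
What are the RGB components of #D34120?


Hex: #D34120
R = D3₁₆ = 211
G = 41₁₆ = 65
B = 20₁₆ = 32
= RGB(211, 65, 32)


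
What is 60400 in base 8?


Divide by 8 repeatedly:
60400 ÷ 8 = 7550 remainder 0
7550 ÷ 8 = 943 remainder 6
943 ÷ 8 = 117 remainder 7
117 ÷ 8 = 14 remainder 5
14 ÷ 8 = 1 remainder 6
1 ÷ 8 = 0 remainder 1
Reading remainders bottom-up:
= 0o165760


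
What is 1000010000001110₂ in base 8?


Group into 3-bit groups: 001000010000001110
  001 = 1
  000 = 0
  010 = 2
  000 = 0
  001 = 1
  110 = 6
= 0o102016


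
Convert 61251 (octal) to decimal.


Positional values:
Position 0: 1 × 8^0 = 1
Position 1: 5 × 8^1 = 40
Position 2: 2 × 8^2 = 128
Position 3: 1 × 8^3 = 512
Position 4: 6 × 8^4 = 24576
Sum = 1 + 40 + 128 + 512 + 24576
= 25257


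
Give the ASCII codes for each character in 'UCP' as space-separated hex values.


String: 'UCP'  (3 characters)
Per-character ASCII lookup:
  'U': uppercase starts at 65: 'U' = 65 + 20 = 85 → 0x55
  'C': uppercase starts at 65: 'C' = 65 + 2 = 67 → 0x43
  'P': uppercase starts at 65: 'P' = 65 + 15 = 80 → 0x50
= 0x55 0x43 0x50


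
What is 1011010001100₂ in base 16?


Group into 4-bit nibbles: 0001011010001100
  0001 = 1
  0110 = 6
  1000 = 8
  1100 = C
= 0x168C


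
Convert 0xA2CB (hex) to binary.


Each hex digit → 4 binary bits:
  A = 1010
  2 = 0010
  C = 1100
  B = 1011
Concatenate: 1010 0010 1100 1011
= 1010001011001011


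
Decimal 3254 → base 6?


Divide by 6 repeatedly:
3254 ÷ 6 = 542 remainder 2
542 ÷ 6 = 90 remainder 2
90 ÷ 6 = 15 remainder 0
15 ÷ 6 = 2 remainder 3
2 ÷ 6 = 0 remainder 2
Reading remainders bottom-up:
= 23022


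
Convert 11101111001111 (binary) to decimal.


Positional values:
Bit 0: 1 × 2^0 = 1
Bit 1: 1 × 2^1 = 2
Bit 2: 1 × 2^2 = 4
Bit 3: 1 × 2^3 = 8
Bit 6: 1 × 2^6 = 64
Bit 7: 1 × 2^7 = 128
Bit 8: 1 × 2^8 = 256
Bit 9: 1 × 2^9 = 512
Bit 11: 1 × 2^11 = 2048
Bit 12: 1 × 2^12 = 4096
Bit 13: 1 × 2^13 = 8192
Sum = 1 + 2 + 4 + 8 + 64 + 128 + 256 + 512 + 2048 + 4096 + 8192
= 15311


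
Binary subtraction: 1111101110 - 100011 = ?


Align and subtract column by column (LSB to MSB, borrowing when needed):
  1111101110
- 0000100011
  ----------
  col 0: (0 - 0 borrow-in) - 1 → borrow from next column: (0+2) - 1 = 1, borrow out 1
  col 1: (1 - 1 borrow-in) - 1 → borrow from next column: (0+2) - 1 = 1, borrow out 1
  col 2: (1 - 1 borrow-in) - 0 → 0 - 0 = 0, borrow out 0
  col 3: (1 - 0 borrow-in) - 0 → 1 - 0 = 1, borrow out 0
  col 4: (0 - 0 borrow-in) - 0 → 0 - 0 = 0, borrow out 0
  col 5: (1 - 0 borrow-in) - 1 → 1 - 1 = 0, borrow out 0
  col 6: (1 - 0 borrow-in) - 0 → 1 - 0 = 1, borrow out 0
  col 7: (1 - 0 borrow-in) - 0 → 1 - 0 = 1, borrow out 0
  col 8: (1 - 0 borrow-in) - 0 → 1 - 0 = 1, borrow out 0
  col 9: (1 - 0 borrow-in) - 0 → 1 - 0 = 1, borrow out 0
Reading bits MSB→LSB: 1111001011
Strip leading zeros: 1111001011
= 1111001011


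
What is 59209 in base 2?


Divide by 2 repeatedly:
59209 ÷ 2 = 29604 remainder 1
29604 ÷ 2 = 14802 remainder 0
14802 ÷ 2 = 7401 remainder 0
7401 ÷ 2 = 3700 remainder 1
3700 ÷ 2 = 1850 remainder 0
1850 ÷ 2 = 925 remainder 0
925 ÷ 2 = 462 remainder 1
462 ÷ 2 = 231 remainder 0
231 ÷ 2 = 115 remainder 1
115 ÷ 2 = 57 remainder 1
57 ÷ 2 = 28 remainder 1
28 ÷ 2 = 14 remainder 0
14 ÷ 2 = 7 remainder 0
7 ÷ 2 = 3 remainder 1
3 ÷ 2 = 1 remainder 1
1 ÷ 2 = 0 remainder 1
Reading remainders bottom-up:
= 1110011101001001


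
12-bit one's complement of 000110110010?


Original: 000110110010
Invert all bits:
  bit 0: 0 → 1
  bit 1: 0 → 1
  bit 2: 0 → 1
  bit 3: 1 → 0
  bit 4: 1 → 0
  bit 5: 0 → 1
  bit 6: 1 → 0
  bit 7: 1 → 0
  bit 8: 0 → 1
  bit 9: 0 → 1
  bit 10: 1 → 0
  bit 11: 0 → 1
= 111001001101


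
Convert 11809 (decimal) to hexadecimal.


Divide by 16 repeatedly:
11809 ÷ 16 = 738 remainder 1 (1)
738 ÷ 16 = 46 remainder 2 (2)
46 ÷ 16 = 2 remainder 14 (E)
2 ÷ 16 = 0 remainder 2 (2)
Reading remainders bottom-up:
= 0x2E21


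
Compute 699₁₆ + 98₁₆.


Align and add column by column (LSB to MSB, each column mod 16 with carry):
  0699
+ 0098
  ----
  col 0: 9(9) + 8(8) + 0 (carry in) = 17 → 1(1), carry out 1
  col 1: 9(9) + 9(9) + 1 (carry in) = 19 → 3(3), carry out 1
  col 2: 6(6) + 0(0) + 1 (carry in) = 7 → 7(7), carry out 0
  col 3: 0(0) + 0(0) + 0 (carry in) = 0 → 0(0), carry out 0
Reading digits MSB→LSB: 0731
Strip leading zeros: 731
= 0x731


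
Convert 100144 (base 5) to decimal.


Positional values (base 5):
  4 × 5^0 = 4 × 1 = 4
  4 × 5^1 = 4 × 5 = 20
  1 × 5^2 = 1 × 25 = 25
  0 × 5^3 = 0 × 125 = 0
  0 × 5^4 = 0 × 625 = 0
  1 × 5^5 = 1 × 3125 = 3125
Sum = 4 + 20 + 25 + 0 + 0 + 3125
= 3174


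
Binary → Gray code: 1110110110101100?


Binary: 1110110110101100
Gray code: G = B XOR (B >> 1)
B >> 1 = 0111011011010110
1110110110101100 XOR 0111011011010110:
  1 XOR 0 = 1
  1 XOR 1 = 0
  1 XOR 1 = 0
  0 XOR 1 = 1
  1 XOR 0 = 1
  1 XOR 1 = 0
  0 XOR 1 = 1
  1 XOR 0 = 1
  1 XOR 1 = 0
  0 XOR 1 = 1
  1 XOR 0 = 1
  0 XOR 1 = 1
  1 XOR 0 = 1
  1 XOR 1 = 0
  0 XOR 1 = 1
  0 XOR 0 = 0
= 1001101101111010


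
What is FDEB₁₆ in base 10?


Positional values:
Position 0: B × 16^0 = 11 × 1 = 11
Position 1: E × 16^1 = 14 × 16 = 224
Position 2: D × 16^2 = 13 × 256 = 3328
Position 3: F × 16^3 = 15 × 4096 = 61440
Sum = 11 + 224 + 3328 + 61440
= 65003


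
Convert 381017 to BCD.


Each digit → 4-bit binary:
  3 → 0011
  8 → 1000
  1 → 0001
  0 → 0000
  1 → 0001
  7 → 0111
= 0011 1000 0001 0000 0001 0111


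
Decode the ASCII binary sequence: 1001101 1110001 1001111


Codes (binary): 1001101 1110001 1001111
Per-code ASCII lookup:
  1001101 = 77  (range 65-90: uppercase, 77 - 65 = 12) → 'M'
  1110001 = 113  (range 97-122: lowercase, 113 - 97 = 16) → 'q'
  1001111 = 79  (range 65-90: uppercase, 79 - 65 = 14) → 'O'
= 'MqO'


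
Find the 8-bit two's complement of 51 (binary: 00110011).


Original: 00110011
Step 1 - Invert all bits: 11001100
Step 2 - Add 1: 11001100 + 1
= 11001101 (represents -51)


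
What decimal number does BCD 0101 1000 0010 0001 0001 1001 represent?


Each 4-bit group → digit:
  0101 → 5
  1000 → 8
  0010 → 2
  0001 → 1
  0001 → 1
  1001 → 9
= 582119


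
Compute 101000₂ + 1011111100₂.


Align and add column by column (LSB to MSB, carry propagating):
  00000101000
+ 01011111100
  -----------
  col 0: 0 + 0 + 0 (carry in) = 0 → bit 0, carry out 0
  col 1: 0 + 0 + 0 (carry in) = 0 → bit 0, carry out 0
  col 2: 0 + 1 + 0 (carry in) = 1 → bit 1, carry out 0
  col 3: 1 + 1 + 0 (carry in) = 2 → bit 0, carry out 1
  col 4: 0 + 1 + 1 (carry in) = 2 → bit 0, carry out 1
  col 5: 1 + 1 + 1 (carry in) = 3 → bit 1, carry out 1
  col 6: 0 + 1 + 1 (carry in) = 2 → bit 0, carry out 1
  col 7: 0 + 1 + 1 (carry in) = 2 → bit 0, carry out 1
  col 8: 0 + 0 + 1 (carry in) = 1 → bit 1, carry out 0
  col 9: 0 + 1 + 0 (carry in) = 1 → bit 1, carry out 0
  col 10: 0 + 0 + 0 (carry in) = 0 → bit 0, carry out 0
Reading bits MSB→LSB: 01100100100
Strip leading zeros: 1100100100
= 1100100100


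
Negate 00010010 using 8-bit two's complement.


Original: 00010010
Step 1 - Invert all bits: 11101101
Step 2 - Add 1: 11101101 + 1
= 11101110 (represents -18)


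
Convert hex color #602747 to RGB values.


Hex: #602747
R = 60₁₆ = 96
G = 27₁₆ = 39
B = 47₁₆ = 71
= RGB(96, 39, 71)


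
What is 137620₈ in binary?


Each octal digit → 3 binary bits:
  1 = 001
  3 = 011
  7 = 111
  6 = 110
  2 = 010
  0 = 000
Concatenate: 001 011 111 110 010 000
= 001011111110010000


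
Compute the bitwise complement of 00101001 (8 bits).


Original: 00101001
Invert all bits:
  bit 0: 0 → 1
  bit 1: 0 → 1
  bit 2: 1 → 0
  bit 3: 0 → 1
  bit 4: 1 → 0
  bit 5: 0 → 1
  bit 6: 0 → 1
  bit 7: 1 → 0
= 11010110


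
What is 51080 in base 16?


Divide by 16 repeatedly:
51080 ÷ 16 = 3192 remainder 8 (8)
3192 ÷ 16 = 199 remainder 8 (8)
199 ÷ 16 = 12 remainder 7 (7)
12 ÷ 16 = 0 remainder 12 (C)
Reading remainders bottom-up:
= 0xC788


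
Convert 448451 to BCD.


Each digit → 4-bit binary:
  4 → 0100
  4 → 0100
  8 → 1000
  4 → 0100
  5 → 0101
  1 → 0001
= 0100 0100 1000 0100 0101 0001


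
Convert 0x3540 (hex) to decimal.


Positional values:
Position 0: 0 × 16^0 = 0 × 1 = 0
Position 1: 4 × 16^1 = 4 × 16 = 64
Position 2: 5 × 16^2 = 5 × 256 = 1280
Position 3: 3 × 16^3 = 3 × 4096 = 12288
Sum = 0 + 64 + 1280 + 12288
= 13632


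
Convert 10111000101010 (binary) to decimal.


Positional values:
Bit 1: 1 × 2^1 = 2
Bit 3: 1 × 2^3 = 8
Bit 5: 1 × 2^5 = 32
Bit 9: 1 × 2^9 = 512
Bit 10: 1 × 2^10 = 1024
Bit 11: 1 × 2^11 = 2048
Bit 13: 1 × 2^13 = 8192
Sum = 2 + 8 + 32 + 512 + 1024 + 2048 + 8192
= 11818


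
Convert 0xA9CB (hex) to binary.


Each hex digit → 4 binary bits:
  A = 1010
  9 = 1001
  C = 1100
  B = 1011
Concatenate: 1010 1001 1100 1011
= 1010100111001011


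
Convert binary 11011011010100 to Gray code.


Binary: 11011011010100
Gray code: G = B XOR (B >> 1)
B >> 1 = 01101101101010
11011011010100 XOR 01101101101010:
  1 XOR 0 = 1
  1 XOR 1 = 0
  0 XOR 1 = 1
  1 XOR 0 = 1
  1 XOR 1 = 0
  0 XOR 1 = 1
  1 XOR 0 = 1
  1 XOR 1 = 0
  0 XOR 1 = 1
  1 XOR 0 = 1
  0 XOR 1 = 1
  1 XOR 0 = 1
  0 XOR 1 = 1
  0 XOR 0 = 0
= 10110110111110


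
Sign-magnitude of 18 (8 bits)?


Sign bit: 0 (positive)
Magnitude: 18 = 0010010
= 00010010


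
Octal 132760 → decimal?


Positional values:
Position 0: 0 × 8^0 = 0
Position 1: 6 × 8^1 = 48
Position 2: 7 × 8^2 = 448
Position 3: 2 × 8^3 = 1024
Position 4: 3 × 8^4 = 12288
Position 5: 1 × 8^5 = 32768
Sum = 0 + 48 + 448 + 1024 + 12288 + 32768
= 46576


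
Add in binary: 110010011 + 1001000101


Align and add column by column (LSB to MSB, carry propagating):
  00110010011
+ 01001000101
  -----------
  col 0: 1 + 1 + 0 (carry in) = 2 → bit 0, carry out 1
  col 1: 1 + 0 + 1 (carry in) = 2 → bit 0, carry out 1
  col 2: 0 + 1 + 1 (carry in) = 2 → bit 0, carry out 1
  col 3: 0 + 0 + 1 (carry in) = 1 → bit 1, carry out 0
  col 4: 1 + 0 + 0 (carry in) = 1 → bit 1, carry out 0
  col 5: 0 + 0 + 0 (carry in) = 0 → bit 0, carry out 0
  col 6: 0 + 1 + 0 (carry in) = 1 → bit 1, carry out 0
  col 7: 1 + 0 + 0 (carry in) = 1 → bit 1, carry out 0
  col 8: 1 + 0 + 0 (carry in) = 1 → bit 1, carry out 0
  col 9: 0 + 1 + 0 (carry in) = 1 → bit 1, carry out 0
  col 10: 0 + 0 + 0 (carry in) = 0 → bit 0, carry out 0
Reading bits MSB→LSB: 01111011000
Strip leading zeros: 1111011000
= 1111011000


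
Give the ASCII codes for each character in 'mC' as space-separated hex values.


String: 'mC'  (2 characters)
Per-character ASCII lookup:
  'm': lowercase starts at 97: 'm' = 97 + 12 = 109 → 0x6D
  'C': uppercase starts at 65: 'C' = 65 + 2 = 67 → 0x43
= 0x6D 0x43


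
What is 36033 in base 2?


Divide by 2 repeatedly:
36033 ÷ 2 = 18016 remainder 1
18016 ÷ 2 = 9008 remainder 0
9008 ÷ 2 = 4504 remainder 0
4504 ÷ 2 = 2252 remainder 0
2252 ÷ 2 = 1126 remainder 0
1126 ÷ 2 = 563 remainder 0
563 ÷ 2 = 281 remainder 1
281 ÷ 2 = 140 remainder 1
140 ÷ 2 = 70 remainder 0
70 ÷ 2 = 35 remainder 0
35 ÷ 2 = 17 remainder 1
17 ÷ 2 = 8 remainder 1
8 ÷ 2 = 4 remainder 0
4 ÷ 2 = 2 remainder 0
2 ÷ 2 = 1 remainder 0
1 ÷ 2 = 0 remainder 1
Reading remainders bottom-up:
= 1000110011000001


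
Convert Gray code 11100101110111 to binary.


Gray code: 11100101110111
MSB stays the same: 1
Each subsequent bit = prev_binary XOR current_gray:
  B[1] = 1 XOR 1 = 0
  B[2] = 0 XOR 1 = 1
  B[3] = 1 XOR 0 = 1
  B[4] = 1 XOR 0 = 1
  B[5] = 1 XOR 1 = 0
  B[6] = 0 XOR 0 = 0
  B[7] = 0 XOR 1 = 1
  B[8] = 1 XOR 1 = 0
  B[9] = 0 XOR 1 = 1
  B[10] = 1 XOR 0 = 1
  B[11] = 1 XOR 1 = 0
  B[12] = 0 XOR 1 = 1
  B[13] = 1 XOR 1 = 0
= 10111001011010 (11866 decimal)


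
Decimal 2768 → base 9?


Divide by 9 repeatedly:
2768 ÷ 9 = 307 remainder 5
307 ÷ 9 = 34 remainder 1
34 ÷ 9 = 3 remainder 7
3 ÷ 9 = 0 remainder 3
Reading remainders bottom-up:
= 3715


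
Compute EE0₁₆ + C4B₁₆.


Align and add column by column (LSB to MSB, each column mod 16 with carry):
  0EE0
+ 0C4B
  ----
  col 0: 0(0) + B(11) + 0 (carry in) = 11 → B(11), carry out 0
  col 1: E(14) + 4(4) + 0 (carry in) = 18 → 2(2), carry out 1
  col 2: E(14) + C(12) + 1 (carry in) = 27 → B(11), carry out 1
  col 3: 0(0) + 0(0) + 1 (carry in) = 1 → 1(1), carry out 0
Reading digits MSB→LSB: 1B2B
Strip leading zeros: 1B2B
= 0x1B2B


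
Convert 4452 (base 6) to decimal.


Positional values (base 6):
  2 × 6^0 = 2 × 1 = 2
  5 × 6^1 = 5 × 6 = 30
  4 × 6^2 = 4 × 36 = 144
  4 × 6^3 = 4 × 216 = 864
Sum = 2 + 30 + 144 + 864
= 1040


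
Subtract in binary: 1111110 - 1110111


Align and subtract column by column (LSB to MSB, borrowing when needed):
  1111110
- 1110111
  -------
  col 0: (0 - 0 borrow-in) - 1 → borrow from next column: (0+2) - 1 = 1, borrow out 1
  col 1: (1 - 1 borrow-in) - 1 → borrow from next column: (0+2) - 1 = 1, borrow out 1
  col 2: (1 - 1 borrow-in) - 1 → borrow from next column: (0+2) - 1 = 1, borrow out 1
  col 3: (1 - 1 borrow-in) - 0 → 0 - 0 = 0, borrow out 0
  col 4: (1 - 0 borrow-in) - 1 → 1 - 1 = 0, borrow out 0
  col 5: (1 - 0 borrow-in) - 1 → 1 - 1 = 0, borrow out 0
  col 6: (1 - 0 borrow-in) - 1 → 1 - 1 = 0, borrow out 0
Reading bits MSB→LSB: 0000111
Strip leading zeros: 111
= 111


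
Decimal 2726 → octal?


Divide by 8 repeatedly:
2726 ÷ 8 = 340 remainder 6
340 ÷ 8 = 42 remainder 4
42 ÷ 8 = 5 remainder 2
5 ÷ 8 = 0 remainder 5
Reading remainders bottom-up:
= 0o5246


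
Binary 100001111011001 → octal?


Group into 3-bit groups: 100001111011001
  100 = 4
  001 = 1
  111 = 7
  011 = 3
  001 = 1
= 0o41731


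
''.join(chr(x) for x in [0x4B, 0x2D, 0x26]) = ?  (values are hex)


Codes (hex): 0x4B 0x2D 0x26
Per-code ASCII lookup:
  0x4B = 75  (range 65-90: uppercase, 75 - 65 = 10) → 'K'
  0x2D = 45  (special character) → '-'
  0x26 = 38  (special character) → '&'
= 'K-&'


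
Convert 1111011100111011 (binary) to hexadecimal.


Group into 4-bit nibbles: 1111011100111011
  1111 = F
  0111 = 7
  0011 = 3
  1011 = B
= 0xF73B


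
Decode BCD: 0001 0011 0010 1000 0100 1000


Each 4-bit group → digit:
  0001 → 1
  0011 → 3
  0010 → 2
  1000 → 8
  0100 → 4
  1000 → 8
= 132848


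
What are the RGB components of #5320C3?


Hex: #5320C3
R = 53₁₆ = 83
G = 20₁₆ = 32
B = C3₁₆ = 195
= RGB(83, 32, 195)


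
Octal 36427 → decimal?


Positional values:
Position 0: 7 × 8^0 = 7
Position 1: 2 × 8^1 = 16
Position 2: 4 × 8^2 = 256
Position 3: 6 × 8^3 = 3072
Position 4: 3 × 8^4 = 12288
Sum = 7 + 16 + 256 + 3072 + 12288
= 15639


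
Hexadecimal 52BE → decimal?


Positional values:
Position 0: E × 16^0 = 14 × 1 = 14
Position 1: B × 16^1 = 11 × 16 = 176
Position 2: 2 × 16^2 = 2 × 256 = 512
Position 3: 5 × 16^3 = 5 × 4096 = 20480
Sum = 14 + 176 + 512 + 20480
= 21182


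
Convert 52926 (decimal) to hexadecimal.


Divide by 16 repeatedly:
52926 ÷ 16 = 3307 remainder 14 (E)
3307 ÷ 16 = 206 remainder 11 (B)
206 ÷ 16 = 12 remainder 14 (E)
12 ÷ 16 = 0 remainder 12 (C)
Reading remainders bottom-up:
= 0xCEBE


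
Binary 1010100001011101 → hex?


Group into 4-bit nibbles: 1010100001011101
  1010 = A
  1000 = 8
  0101 = 5
  1101 = D
= 0xA85D


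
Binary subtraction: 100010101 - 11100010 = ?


Align and subtract column by column (LSB to MSB, borrowing when needed):
  100010101
- 011100010
  ---------
  col 0: (1 - 0 borrow-in) - 0 → 1 - 0 = 1, borrow out 0
  col 1: (0 - 0 borrow-in) - 1 → borrow from next column: (0+2) - 1 = 1, borrow out 1
  col 2: (1 - 1 borrow-in) - 0 → 0 - 0 = 0, borrow out 0
  col 3: (0 - 0 borrow-in) - 0 → 0 - 0 = 0, borrow out 0
  col 4: (1 - 0 borrow-in) - 0 → 1 - 0 = 1, borrow out 0
  col 5: (0 - 0 borrow-in) - 1 → borrow from next column: (0+2) - 1 = 1, borrow out 1
  col 6: (0 - 1 borrow-in) - 1 → borrow from next column: (-1+2) - 1 = 0, borrow out 1
  col 7: (0 - 1 borrow-in) - 1 → borrow from next column: (-1+2) - 1 = 0, borrow out 1
  col 8: (1 - 1 borrow-in) - 0 → 0 - 0 = 0, borrow out 0
Reading bits MSB→LSB: 000110011
Strip leading zeros: 110011
= 110011


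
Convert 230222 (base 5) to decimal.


Positional values (base 5):
  2 × 5^0 = 2 × 1 = 2
  2 × 5^1 = 2 × 5 = 10
  2 × 5^2 = 2 × 25 = 50
  0 × 5^3 = 0 × 125 = 0
  3 × 5^4 = 3 × 625 = 1875
  2 × 5^5 = 2 × 3125 = 6250
Sum = 2 + 10 + 50 + 0 + 1875 + 6250
= 8187


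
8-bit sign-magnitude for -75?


Sign bit: 1 (negative)
Magnitude: 75 = 1001011
= 11001011


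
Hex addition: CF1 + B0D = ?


Align and add column by column (LSB to MSB, each column mod 16 with carry):
  0CF1
+ 0B0D
  ----
  col 0: 1(1) + D(13) + 0 (carry in) = 14 → E(14), carry out 0
  col 1: F(15) + 0(0) + 0 (carry in) = 15 → F(15), carry out 0
  col 2: C(12) + B(11) + 0 (carry in) = 23 → 7(7), carry out 1
  col 3: 0(0) + 0(0) + 1 (carry in) = 1 → 1(1), carry out 0
Reading digits MSB→LSB: 17FE
Strip leading zeros: 17FE
= 0x17FE


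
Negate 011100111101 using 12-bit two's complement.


Original: 011100111101
Step 1 - Invert all bits: 100011000010
Step 2 - Add 1: 100011000010 + 1
= 100011000011 (represents -1853)


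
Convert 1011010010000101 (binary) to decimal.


Positional values:
Bit 0: 1 × 2^0 = 1
Bit 2: 1 × 2^2 = 4
Bit 7: 1 × 2^7 = 128
Bit 10: 1 × 2^10 = 1024
Bit 12: 1 × 2^12 = 4096
Bit 13: 1 × 2^13 = 8192
Bit 15: 1 × 2^15 = 32768
Sum = 1 + 4 + 128 + 1024 + 4096 + 8192 + 32768
= 46213


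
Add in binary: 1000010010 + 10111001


Align and add column by column (LSB to MSB, carry propagating):
  01000010010
+ 00010111001
  -----------
  col 0: 0 + 1 + 0 (carry in) = 1 → bit 1, carry out 0
  col 1: 1 + 0 + 0 (carry in) = 1 → bit 1, carry out 0
  col 2: 0 + 0 + 0 (carry in) = 0 → bit 0, carry out 0
  col 3: 0 + 1 + 0 (carry in) = 1 → bit 1, carry out 0
  col 4: 1 + 1 + 0 (carry in) = 2 → bit 0, carry out 1
  col 5: 0 + 1 + 1 (carry in) = 2 → bit 0, carry out 1
  col 6: 0 + 0 + 1 (carry in) = 1 → bit 1, carry out 0
  col 7: 0 + 1 + 0 (carry in) = 1 → bit 1, carry out 0
  col 8: 0 + 0 + 0 (carry in) = 0 → bit 0, carry out 0
  col 9: 1 + 0 + 0 (carry in) = 1 → bit 1, carry out 0
  col 10: 0 + 0 + 0 (carry in) = 0 → bit 0, carry out 0
Reading bits MSB→LSB: 01011001011
Strip leading zeros: 1011001011
= 1011001011


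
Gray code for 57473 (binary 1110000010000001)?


Binary: 1110000010000001
Gray code: G = B XOR (B >> 1)
B >> 1 = 0111000001000000
1110000010000001 XOR 0111000001000000:
  1 XOR 0 = 1
  1 XOR 1 = 0
  1 XOR 1 = 0
  0 XOR 1 = 1
  0 XOR 0 = 0
  0 XOR 0 = 0
  0 XOR 0 = 0
  0 XOR 0 = 0
  1 XOR 0 = 1
  0 XOR 1 = 1
  0 XOR 0 = 0
  0 XOR 0 = 0
  0 XOR 0 = 0
  0 XOR 0 = 0
  0 XOR 0 = 0
  1 XOR 0 = 1
= 1001000011000001


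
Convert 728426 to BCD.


Each digit → 4-bit binary:
  7 → 0111
  2 → 0010
  8 → 1000
  4 → 0100
  2 → 0010
  6 → 0110
= 0111 0010 1000 0100 0010 0110


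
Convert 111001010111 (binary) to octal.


Group into 3-bit groups: 111001010111
  111 = 7
  001 = 1
  010 = 2
  111 = 7
= 0o7127


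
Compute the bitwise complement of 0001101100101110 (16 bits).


Original: 0001101100101110
Invert all bits:
  bit 0: 0 → 1
  bit 1: 0 → 1
  bit 2: 0 → 1
  bit 3: 1 → 0
  bit 4: 1 → 0
  bit 5: 0 → 1
  bit 6: 1 → 0
  bit 7: 1 → 0
  bit 8: 0 → 1
  bit 9: 0 → 1
  bit 10: 1 → 0
  bit 11: 0 → 1
  bit 12: 1 → 0
  bit 13: 1 → 0
  bit 14: 1 → 0
  bit 15: 0 → 1
= 1110010011010001


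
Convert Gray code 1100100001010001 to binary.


Gray code: 1100100001010001
MSB stays the same: 1
Each subsequent bit = prev_binary XOR current_gray:
  B[1] = 1 XOR 1 = 0
  B[2] = 0 XOR 0 = 0
  B[3] = 0 XOR 0 = 0
  B[4] = 0 XOR 1 = 1
  B[5] = 1 XOR 0 = 1
  B[6] = 1 XOR 0 = 1
  B[7] = 1 XOR 0 = 1
  B[8] = 1 XOR 0 = 1
  B[9] = 1 XOR 1 = 0
  B[10] = 0 XOR 0 = 0
  B[11] = 0 XOR 1 = 1
  B[12] = 1 XOR 0 = 1
  B[13] = 1 XOR 0 = 1
  B[14] = 1 XOR 0 = 1
  B[15] = 1 XOR 1 = 0
= 1000111110011110 (36766 decimal)


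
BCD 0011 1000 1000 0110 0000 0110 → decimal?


Each 4-bit group → digit:
  0011 → 3
  1000 → 8
  1000 → 8
  0110 → 6
  0000 → 0
  0110 → 6
= 388606


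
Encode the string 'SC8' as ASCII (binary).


String: 'SC8'  (3 characters)
Per-character ASCII lookup:
  'S': uppercase starts at 65: 'S' = 65 + 18 = 83 → 1010011
  'C': uppercase starts at 65: 'C' = 65 + 2 = 67 → 1000011
  '8': digits start at 48: '8' = 48 + 8 = 56 → 111000
= 1010011 1000011 111000


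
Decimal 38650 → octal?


Divide by 8 repeatedly:
38650 ÷ 8 = 4831 remainder 2
4831 ÷ 8 = 603 remainder 7
603 ÷ 8 = 75 remainder 3
75 ÷ 8 = 9 remainder 3
9 ÷ 8 = 1 remainder 1
1 ÷ 8 = 0 remainder 1
Reading remainders bottom-up:
= 0o113372


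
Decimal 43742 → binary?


Divide by 2 repeatedly:
43742 ÷ 2 = 21871 remainder 0
21871 ÷ 2 = 10935 remainder 1
10935 ÷ 2 = 5467 remainder 1
5467 ÷ 2 = 2733 remainder 1
2733 ÷ 2 = 1366 remainder 1
1366 ÷ 2 = 683 remainder 0
683 ÷ 2 = 341 remainder 1
341 ÷ 2 = 170 remainder 1
170 ÷ 2 = 85 remainder 0
85 ÷ 2 = 42 remainder 1
42 ÷ 2 = 21 remainder 0
21 ÷ 2 = 10 remainder 1
10 ÷ 2 = 5 remainder 0
5 ÷ 2 = 2 remainder 1
2 ÷ 2 = 1 remainder 0
1 ÷ 2 = 0 remainder 1
Reading remainders bottom-up:
= 1010101011011110


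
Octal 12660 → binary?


Each octal digit → 3 binary bits:
  1 = 001
  2 = 010
  6 = 110
  6 = 110
  0 = 000
Concatenate: 001 010 110 110 000
= 001010110110000


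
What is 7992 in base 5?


Divide by 5 repeatedly:
7992 ÷ 5 = 1598 remainder 2
1598 ÷ 5 = 319 remainder 3
319 ÷ 5 = 63 remainder 4
63 ÷ 5 = 12 remainder 3
12 ÷ 5 = 2 remainder 2
2 ÷ 5 = 0 remainder 2
Reading remainders bottom-up:
= 223432


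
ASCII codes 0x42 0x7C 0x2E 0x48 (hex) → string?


Codes (hex): 0x42 0x7C 0x2E 0x48
Per-code ASCII lookup:
  0x42 = 66  (range 65-90: uppercase, 66 - 65 = 1) → 'B'
  0x7C = 124  (special character) → '|'
  0x2E = 46  (special character) → '.'
  0x48 = 72  (range 65-90: uppercase, 72 - 65 = 7) → 'H'
= 'B|.H'


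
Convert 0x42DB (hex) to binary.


Each hex digit → 4 binary bits:
  4 = 0100
  2 = 0010
  D = 1101
  B = 1011
Concatenate: 0100 0010 1101 1011
= 0100001011011011


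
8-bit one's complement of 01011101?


Original: 01011101
Invert all bits:
  bit 0: 0 → 1
  bit 1: 1 → 0
  bit 2: 0 → 1
  bit 3: 1 → 0
  bit 4: 1 → 0
  bit 5: 1 → 0
  bit 6: 0 → 1
  bit 7: 1 → 0
= 10100010


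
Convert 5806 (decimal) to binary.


Divide by 2 repeatedly:
5806 ÷ 2 = 2903 remainder 0
2903 ÷ 2 = 1451 remainder 1
1451 ÷ 2 = 725 remainder 1
725 ÷ 2 = 362 remainder 1
362 ÷ 2 = 181 remainder 0
181 ÷ 2 = 90 remainder 1
90 ÷ 2 = 45 remainder 0
45 ÷ 2 = 22 remainder 1
22 ÷ 2 = 11 remainder 0
11 ÷ 2 = 5 remainder 1
5 ÷ 2 = 2 remainder 1
2 ÷ 2 = 1 remainder 0
1 ÷ 2 = 0 remainder 1
Reading remainders bottom-up:
= 1011010101110
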